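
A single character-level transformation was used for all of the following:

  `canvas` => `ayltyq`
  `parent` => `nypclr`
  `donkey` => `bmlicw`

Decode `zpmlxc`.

bronze

This is a Caesar cipher with shift 24.
Reversing it on zpmlxc: z−24=b, p−24=r, m−24=o, l−24=n, x−24=z, c−24=e.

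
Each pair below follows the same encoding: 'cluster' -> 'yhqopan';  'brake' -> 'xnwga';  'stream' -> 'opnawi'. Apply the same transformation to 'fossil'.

bkooeh

Compare letters: c→y is +22, l→h is +22, u→q is +22 — a constant shift. It's a constant shift of +22 (ROT22).
Applying it to fossil: f+22=b, o+22=k, s+22=o, s+22=o, i+22=e, l+22=h.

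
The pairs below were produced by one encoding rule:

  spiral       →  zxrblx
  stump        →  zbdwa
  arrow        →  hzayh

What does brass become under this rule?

izjcd

In spiral: s→z is +7, p→x is +8, i→r is +9, r→b is +10 — the shift increases by 1 each position. The shift increases by 1 at each position, starting from +7: 7, 8, 9, ….
Applying it to brass: b+7=i, r+8=z, a+9=j, s+10=c, s+11=d.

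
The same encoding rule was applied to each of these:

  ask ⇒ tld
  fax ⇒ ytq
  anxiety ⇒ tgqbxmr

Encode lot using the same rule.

ehm

Compare letters: a→t is +19, s→l is +19, k→d is +19 — a constant shift. This is a Caesar cipher with shift 19.
On lot: l+19=e, o+19=h, t+19=m.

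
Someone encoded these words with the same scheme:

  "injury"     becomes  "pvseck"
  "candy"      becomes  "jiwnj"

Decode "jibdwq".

castle

Letter i (0-indexed) is shifted by i+7, so successive shifts are 7, 8, 9, ….
Decoding jibdwq: j−7=c, i−8=a, b−9=s, d−10=t, w−11=l, q−12=e.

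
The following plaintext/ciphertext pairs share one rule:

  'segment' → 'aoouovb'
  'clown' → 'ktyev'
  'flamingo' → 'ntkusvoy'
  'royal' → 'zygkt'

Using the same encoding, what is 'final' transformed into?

Two shifts are in play — +10 for a/e/i/o/u, +8 for every other letter.
For final: f(cons)+8=n, i(vowel)+10=s, n(cons)+8=v, a(vowel)+10=k, l(cons)+8=t.

nsvkt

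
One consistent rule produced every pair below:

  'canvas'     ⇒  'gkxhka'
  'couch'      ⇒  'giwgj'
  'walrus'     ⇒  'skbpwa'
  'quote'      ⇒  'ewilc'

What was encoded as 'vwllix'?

Each letter's alphabet position (a=0..z=25) is mapped through 11·x+10 mod 26 — an affine cipher.
Undoing it on vwllix: v(21)→19·(21−10)≡1=b; w(22)→19·(22−10)≡20=u; l(11)→19·(11−10)≡19=t; l(11)→19·(11−10)≡19=t; i(8)→19·(8−10)≡14=o; x(23)→19·(23−10)≡13=n (all mod 26).

button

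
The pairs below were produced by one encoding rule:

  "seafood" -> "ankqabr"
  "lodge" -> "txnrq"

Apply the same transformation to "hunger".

pdxrqe

Each letter shifts forward by (position + 8), i.e. 8, 9, 10, … — the shift grows by one for each successive letter.
For hunger: h+8=p, u+9=d, n+10=x, g+11=r, e+12=q, r+13=e.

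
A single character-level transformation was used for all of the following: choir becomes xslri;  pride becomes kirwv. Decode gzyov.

table

Each pair mirrors across the alphabet (c↔x, h↔s, o↔l): positions sum to 25. This is the alphabet-reversal cipher (Atbash): a becomes z, b becomes y, etc.
Reversing it on gzyov: g↔t, z↔a, y↔b, o↔l, v↔e.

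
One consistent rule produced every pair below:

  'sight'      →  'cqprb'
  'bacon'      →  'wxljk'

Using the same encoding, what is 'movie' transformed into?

nrexv

The output letters match the input read backwards, each shifted +9: sight reversed is thgis. The word is reversed, then every letter is shifted forward by 9.
Applying it to movie: reverse → eivom; then shift: e+9=n, i+9=r, v+9=e, o+9=x, m+9=v.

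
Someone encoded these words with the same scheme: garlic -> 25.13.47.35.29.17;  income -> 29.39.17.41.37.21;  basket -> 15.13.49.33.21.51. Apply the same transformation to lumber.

g(#7)→25 and a(#1)→13: differences scale by 2, so n = 2·pos + 11. With a=1..z=26, the number is 2·pos + 11.
On lumber: l=12→35, u=21→53, m=13→37, b=2→15, e=5→21, r=18→47.

35.53.37.15.21.47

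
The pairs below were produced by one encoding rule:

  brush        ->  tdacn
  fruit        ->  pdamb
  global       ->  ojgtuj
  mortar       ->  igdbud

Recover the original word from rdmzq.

b(1)→t(19) and r(17)→d(3) fit y≡25x+20 (mod 26); the inverse of 25 mod 26 is 25. Treating letters as 0–25, the rule is x ↦ 25x + 20 (mod 26).
Reversing it on rdmzq: r(17)→25·(17−20)≡3=d; d(3)→25·(3−20)≡17=r; m(12)→25·(12−20)≡8=i; z(25)→25·(25−20)≡21=v; q(16)→25·(16−20)≡4=e (all mod 26).

drive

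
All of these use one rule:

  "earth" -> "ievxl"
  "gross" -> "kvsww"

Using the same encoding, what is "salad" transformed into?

This is a Caesar cipher with shift 4.
Applying it to salad: s+4=w, a+4=e, l+4=p, a+4=e, d+4=h.

wepeh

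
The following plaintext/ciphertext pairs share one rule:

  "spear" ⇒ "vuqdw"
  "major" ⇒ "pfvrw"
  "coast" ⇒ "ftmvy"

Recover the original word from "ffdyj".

The shifts repeat in a cycle of length 3: positions 0,1,… shift by +3, +5, +12, then the pattern repeats.
Undoing it on ffdyj: f−3=c, f−5=a, d−12=r, y−3=v, j−5=e.

carve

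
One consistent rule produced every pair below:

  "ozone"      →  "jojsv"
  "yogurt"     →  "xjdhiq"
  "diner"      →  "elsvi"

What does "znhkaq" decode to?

o(14)→j(9) and z(25)→o(14) fit y≡17x+5 (mod 26); the inverse of 17 mod 26 is 23. This is an affine cipher: with a=0,…,z=25, each position x becomes (17x+5) mod 26.
Reversing it on znhkaq: z(25)→23·(25−5)≡18=s; n(13)→23·(13−5)≡2=c; h(7)→23·(7−5)≡20=u; k(10)→23·(10−5)≡11=l; a(0)→23·(0−5)≡15=p; q(16)→23·(16−5)≡19=t (all mod 26).

sculpt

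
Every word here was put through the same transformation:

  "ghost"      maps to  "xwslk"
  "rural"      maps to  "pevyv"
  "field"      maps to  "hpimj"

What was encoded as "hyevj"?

fraud

The word is reversed, then every letter is shifted forward by 4.
Undoing it on hyevj: shift back: h−4=d, y−4=u, e−4=a, v−4=r, j−4=f → duarf; then reverse → fraud.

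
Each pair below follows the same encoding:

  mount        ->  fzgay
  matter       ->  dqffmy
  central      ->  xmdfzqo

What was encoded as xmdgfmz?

Two steps: reverse the string, then apply a Caesar shift of +12.
Reversing it on xmdgfmz: shift back: x−12=l, m−12=a, d−12=r, g−12=u, f−12=t, m−12=a, z−12=n → larutan; then reverse → natural.

natural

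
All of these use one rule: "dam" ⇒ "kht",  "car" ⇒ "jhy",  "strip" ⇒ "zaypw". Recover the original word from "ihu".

Every letter moves 7 places later in the alphabet, wrapping around z→a.
Reversing it on ihu: i−7=b, h−7=a, u−7=n.

ban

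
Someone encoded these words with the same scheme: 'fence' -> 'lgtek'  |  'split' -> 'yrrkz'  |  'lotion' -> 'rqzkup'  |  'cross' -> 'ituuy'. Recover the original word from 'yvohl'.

stiff

A repeating key of period 2 is used — shifts +6, +2 over and over.
Reversing it on yvohl: y−6=s, v−2=t, o−6=i, h−2=f, l−6=f.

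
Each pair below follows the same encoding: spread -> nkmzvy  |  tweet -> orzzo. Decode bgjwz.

This is a Caesar cipher with shift 21.
Decoding bgjwz: b−21=g, g−21=l, j−21=o, w−21=b, z−21=e.

globe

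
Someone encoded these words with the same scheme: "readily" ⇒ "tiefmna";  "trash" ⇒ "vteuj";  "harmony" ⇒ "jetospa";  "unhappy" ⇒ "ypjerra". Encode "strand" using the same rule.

The shift depends on letter class: consonant r→t is +2, but vowel e→i is +4. Vowels shift forward by 4 and consonants shift forward by 2.
On strand: s(cons)+2=u, t(cons)+2=v, r(cons)+2=t, a(vowel)+4=e, n(cons)+2=p, d(cons)+2=f.

uvtepf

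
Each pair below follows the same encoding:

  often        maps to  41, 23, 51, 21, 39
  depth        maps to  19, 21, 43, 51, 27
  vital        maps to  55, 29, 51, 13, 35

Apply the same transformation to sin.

o(#15)→41 and f(#6)→23: differences scale by 2, so n = 2·pos + 11. The formula is n = 2×(alphabet index, a=1) + 11.
For sin: s=19→49, i=9→29, n=14→39.

49, 29, 39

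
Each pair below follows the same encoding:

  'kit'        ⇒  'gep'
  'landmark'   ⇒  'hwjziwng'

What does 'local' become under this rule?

hkywh

It's a constant shift of +22 (ROT22).
For local: l+22=h, o+22=k, c+22=y, a+22=w, l+22=h.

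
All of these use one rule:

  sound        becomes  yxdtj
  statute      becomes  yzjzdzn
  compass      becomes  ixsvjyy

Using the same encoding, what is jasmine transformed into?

pjysrtn

The shift depends on letter class: consonant s→y is +6, but vowel o→x is +9. The rule splits by letter class: vowels +9, consonants +6.
On jasmine: j(cons)+6=p, a(vowel)+9=j, s(cons)+6=y, m(cons)+6=s, i(vowel)+9=r, n(cons)+6=t, e(vowel)+9=n.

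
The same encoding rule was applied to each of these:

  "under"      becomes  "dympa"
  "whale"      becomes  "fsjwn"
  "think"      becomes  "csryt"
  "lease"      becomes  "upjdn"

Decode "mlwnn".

dance

Shifts by position in under: pos 0: u→d (+9), pos 1: n→y (+11), pos 2: d→m (+9), pos 3: e→p (+11) — repeating every 2. A repeating key of period 2 is used — shifts +9, +11 over and over.
Reversing it on mlwnn: m−9=d, l−11=a, w−9=n, n−11=c, n−9=e.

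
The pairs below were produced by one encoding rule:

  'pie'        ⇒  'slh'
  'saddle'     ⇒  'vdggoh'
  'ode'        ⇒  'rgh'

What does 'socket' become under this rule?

vrfnhw

Compare letters: p→s is +3, i→l is +3, e→h is +3 — a constant shift. Every letter moves 3 places later in the alphabet, wrapping around z→a.
For socket: s+3=v, o+3=r, c+3=f, k+3=n, e+3=h, t+3=w.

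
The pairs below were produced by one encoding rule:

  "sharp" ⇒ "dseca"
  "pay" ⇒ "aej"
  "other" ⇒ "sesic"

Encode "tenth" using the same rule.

eiyes

The shift depends on letter class: consonant s→d is +11, but vowel a→e is +4. The rule splits by letter class: vowels +4, consonants +11.
For tenth: t(cons)+11=e, e(vowel)+4=i, n(cons)+11=y, t(cons)+11=e, h(cons)+11=s.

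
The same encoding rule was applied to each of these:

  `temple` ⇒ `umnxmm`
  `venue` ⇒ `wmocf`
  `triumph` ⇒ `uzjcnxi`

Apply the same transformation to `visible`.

Shifts by position in temple: pos 0: t→u (+1), pos 1: e→m (+8), pos 2: m→n (+1), pos 3: p→x (+8) — repeating every 2. The shifts repeat in a cycle of length 2: positions 0,1,… shift by +1, +8, then the pattern repeats.
On visible: v+1=w, i+8=q, s+1=t, i+8=q, b+1=c, l+8=t, e+1=f.

wqtqctf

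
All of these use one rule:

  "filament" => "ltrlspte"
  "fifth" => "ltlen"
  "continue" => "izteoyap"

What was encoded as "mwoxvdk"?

Shifts by position in filament: pos 0: f→l (+6), pos 1: i→t (+11), pos 2: l→r (+6), pos 3: a→l (+11) — repeating every 2. It's a Vigenère-style cipher with numeric key [6,11]: position i shifts by key[i mod 2].
Reversing it on mwoxvdk: m−6=g, w−11=l, o−6=i, x−11=m, v−6=p, d−11=s, k−6=e.

glimpse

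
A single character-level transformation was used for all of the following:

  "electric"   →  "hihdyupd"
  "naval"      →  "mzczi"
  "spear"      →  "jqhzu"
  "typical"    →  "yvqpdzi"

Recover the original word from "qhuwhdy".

perfect

e(4)→h(7) and l(11)→i(8) fit y≡15x+25 (mod 26); the inverse of 15 mod 26 is 7. Treating letters as 0–25, the rule is x ↦ 15x + 25 (mod 26).
Reversing it on qhuwhdy: q(16)→7·(16−25)≡15=p; h(7)→7·(7−25)≡4=e; u(20)→7·(20−25)≡17=r; w(22)→7·(22−25)≡5=f; h(7)→7·(7−25)≡4=e; d(3)→7·(3−25)≡2=c; y(24)→7·(24−25)≡19=t (all mod 26).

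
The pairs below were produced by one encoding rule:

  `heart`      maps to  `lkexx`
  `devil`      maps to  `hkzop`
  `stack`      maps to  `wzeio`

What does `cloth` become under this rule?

grszl

Shifts by position in heart: pos 0: h→l (+4), pos 1: e→k (+6), pos 2: a→e (+4), pos 3: r→x (+6) — repeating every 2. The shifts repeat in a cycle of length 2: positions 0,1,… shift by +4, +6, then the pattern repeats.
Applying it to cloth: c+4=g, l+6=r, o+4=s, t+6=z, h+4=l.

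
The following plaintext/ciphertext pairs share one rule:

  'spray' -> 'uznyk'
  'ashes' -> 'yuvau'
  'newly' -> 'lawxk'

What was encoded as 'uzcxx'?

s(18)→u(20) and p(15)→z(25) fit y≡7x+24 (mod 26); the inverse of 7 mod 26 is 15. This is an affine cipher: with a=0,…,z=25, each position x becomes (7x+24) mod 26.
Undoing it on uzcxx: u(20)→15·(20−24)≡18=s; z(25)→15·(25−24)≡15=p; c(2)→15·(2−24)≡8=i; x(23)→15·(23−24)≡11=l; x(23)→15·(23−24)≡11=l (all mod 26).

spill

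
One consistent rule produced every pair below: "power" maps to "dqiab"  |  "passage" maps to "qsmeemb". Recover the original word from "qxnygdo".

crumble

Two steps: reverse the string, then apply a Caesar shift of +12.
Undoing it on qxnygdo: shift back: q−12=e, x−12=l, n−12=b, y−12=m, g−12=u, d−12=r, o−12=c → elbmurc; then reverse → crumble.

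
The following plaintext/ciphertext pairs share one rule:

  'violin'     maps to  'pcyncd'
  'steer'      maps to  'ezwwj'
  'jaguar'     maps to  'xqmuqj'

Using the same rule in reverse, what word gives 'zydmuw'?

tongue

This is an affine cipher: with a=0,…,z=25, each position x becomes (21x+16) mod 26.
Reversing it on zydmuw: z(25)→5·(25−16)≡19=t; y(24)→5·(24−16)≡14=o; d(3)→5·(3−16)≡13=n; m(12)→5·(12−16)≡6=g; u(20)→5·(20−16)≡20=u; w(22)→5·(22−16)≡4=e (all mod 26).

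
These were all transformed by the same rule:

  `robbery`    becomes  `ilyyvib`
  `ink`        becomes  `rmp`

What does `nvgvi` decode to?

Each pair mirrors across the alphabet (r↔i, o↔l, b↔y): positions sum to 25. Each letter is replaced by its mirror in the alphabet: a↔z, b↔y, c↔x, and so on (the Atbash cipher).
Reversing it on nvgvi: n↔m, v↔e, g↔t, v↔e, i↔r.

meter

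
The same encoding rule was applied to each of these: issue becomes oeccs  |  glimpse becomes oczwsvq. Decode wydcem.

custom

The output letters match the input read backwards, each shifted +10: issue reversed is eussi. Read the word backwards and shift each letter +10.
Undoing it on wydcem: shift back: w−10=m, y−10=o, d−10=t, c−10=s, e−10=u, m−10=c → motsuc; then reverse → custom.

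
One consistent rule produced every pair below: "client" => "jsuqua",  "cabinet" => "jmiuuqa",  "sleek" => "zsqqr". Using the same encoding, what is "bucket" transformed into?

igjrqa

The rule splits by letter class: vowels +12, consonants +7.
On bucket: b(cons)+7=i, u(vowel)+12=g, c(cons)+7=j, k(cons)+7=r, e(vowel)+12=q, t(cons)+7=a.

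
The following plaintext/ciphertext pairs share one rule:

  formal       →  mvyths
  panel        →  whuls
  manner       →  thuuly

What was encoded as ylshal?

relate

Compare letters: f→m is +7, o→v is +7, r→y is +7 — a constant shift. Each letter is shifted forward by 7 in the alphabet (a Caesar shift of +7).
Decoding ylshal: y−7=r, l−7=e, s−7=l, h−7=a, a−7=t, l−7=e.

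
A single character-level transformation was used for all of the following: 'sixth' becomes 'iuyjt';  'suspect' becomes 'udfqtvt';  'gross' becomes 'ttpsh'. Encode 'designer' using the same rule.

sfohjtfe

The output letters match the input read backwards, each shifted +1: sixth reversed is htxis. Two steps: reverse the string, then apply a Caesar shift of +1.
On designer: reverse → rengised; then shift: r+1=s, e+1=f, n+1=o, g+1=h, i+1=j, s+1=t, e+1=f, d+1=e.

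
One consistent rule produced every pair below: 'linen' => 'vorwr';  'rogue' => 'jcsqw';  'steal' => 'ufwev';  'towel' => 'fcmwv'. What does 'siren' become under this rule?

uojwr

l(11)→v(21) and i(8)→o(14) fit y≡11x+4 (mod 26); the inverse of 11 mod 26 is 19. Each letter's alphabet position (a=0..z=25) is mapped through 11·x+4 mod 26 — an affine cipher.
Applying it to siren: s(18)→11·18+4≡20=u; i(8)→11·8+4≡14=o; r(17)→11·17+4≡9=j; e(4)→11·4+4≡22=w; n(13)→11·13+4≡17=r (all mod 26).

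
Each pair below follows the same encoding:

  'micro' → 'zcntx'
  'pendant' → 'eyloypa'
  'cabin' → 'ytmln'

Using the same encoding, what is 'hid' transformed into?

ots

The output letters match the input read backwards, each shifted +11: micro reversed is orcim. The word is reversed, then every letter is shifted forward by 11.
For hid: reverse → dih; then shift: d+11=o, i+11=t, h+11=s.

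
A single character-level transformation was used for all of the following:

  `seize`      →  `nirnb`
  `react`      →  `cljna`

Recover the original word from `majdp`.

Two steps: reverse the string, then apply a Caesar shift of +9.
Reversing it on majdp: shift back: m−9=d, a−9=r, j−9=a, d−9=u, p−9=g → draug; then reverse → guard.

guard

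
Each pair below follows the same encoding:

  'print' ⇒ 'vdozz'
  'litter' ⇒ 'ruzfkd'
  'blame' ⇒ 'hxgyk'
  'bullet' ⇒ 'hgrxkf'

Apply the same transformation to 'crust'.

idaez

A repeating key of period 2 is used — shifts +6, +12 over and over.
On crust: c+6=i, r+12=d, u+6=a, s+12=e, t+6=z.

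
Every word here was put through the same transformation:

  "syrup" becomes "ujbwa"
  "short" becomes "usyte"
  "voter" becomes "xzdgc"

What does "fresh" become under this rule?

Shifts by position in syrup: pos 0: s→u (+2), pos 1: y→j (+11), pos 2: r→b (+10), pos 3: u→w (+2), pos 4: p→a (+11) — repeating every 3. The shifts repeat in a cycle of length 3: positions 0,1,… shift by +2, +11, +10, then the pattern repeats.
On fresh: f+2=h, r+11=c, e+10=o, s+2=u, h+11=s.

hcous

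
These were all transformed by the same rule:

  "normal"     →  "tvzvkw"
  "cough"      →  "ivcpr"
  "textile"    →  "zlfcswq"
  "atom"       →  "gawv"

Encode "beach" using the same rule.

hlilr

In normal: n→t is +6, o→v is +7, r→z is +8, m→v is +9 — the shift increases by 1 each position. Letter i (0-indexed) is shifted by i+6, so successive shifts are 6, 7, 8, ….
For beach: b+6=h, e+7=l, a+8=i, c+9=l, h+10=r.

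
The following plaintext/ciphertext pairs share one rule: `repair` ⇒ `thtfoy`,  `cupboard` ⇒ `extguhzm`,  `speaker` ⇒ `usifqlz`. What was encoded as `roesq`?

plank

In repair: r→t is +2, e→h is +3, p→t is +4, a→f is +5 — the shift increases by 1 each position. Each letter shifts forward by (position + 2), i.e. 2, 3, 4, … — the shift grows by one for each successive letter.
Undoing it on roesq: r−2=p, o−3=l, e−4=a, s−5=n, q−6=k.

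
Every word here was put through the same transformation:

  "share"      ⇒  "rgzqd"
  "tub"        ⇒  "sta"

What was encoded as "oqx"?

Compare letters: s→r is +25, h→g is +25, a→z is +25 — a constant shift. Each letter is shifted forward by 25 in the alphabet (a Caesar shift of +25).
Undoing it on oqx: o−25=p, q−25=r, x−25=y.

pry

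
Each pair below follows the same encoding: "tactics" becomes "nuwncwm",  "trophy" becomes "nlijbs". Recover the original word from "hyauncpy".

negative

Compare letters: t→n is +20, a→u is +20, c→w is +20 — a constant shift. This is a Caesar cipher with shift 20.
Undoing it on hyauncpy: h−20=n, y−20=e, a−20=g, u−20=a, n−20=t, c−20=i, p−20=v, y−20=e.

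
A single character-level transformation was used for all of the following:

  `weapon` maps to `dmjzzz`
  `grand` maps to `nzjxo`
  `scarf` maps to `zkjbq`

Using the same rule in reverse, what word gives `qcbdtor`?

Each letter shifts forward by (position + 7), i.e. 7, 8, 9, … — the shift grows by one for each successive letter.
Reversing it on qcbdtor: q−7=j, c−8=u, b−9=s, d−10=t, t−11=i, o−12=c, r−13=e.

justice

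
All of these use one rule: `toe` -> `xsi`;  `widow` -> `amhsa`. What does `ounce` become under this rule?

Compare letters: t→x is +4, o→s is +4, e→i is +4 — a constant shift. Every letter moves 4 places later in the alphabet, wrapping around z→a.
For ounce: o+4=s, u+4=y, n+4=r, c+4=g, e+4=i.

syrgi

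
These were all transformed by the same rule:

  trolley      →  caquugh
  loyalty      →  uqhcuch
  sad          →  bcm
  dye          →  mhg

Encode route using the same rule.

The rule splits by letter class: vowels +2, consonants +9.
Applying it to route: r(cons)+9=a, o(vowel)+2=q, u(vowel)+2=w, t(cons)+9=c, e(vowel)+2=g.

aqwcg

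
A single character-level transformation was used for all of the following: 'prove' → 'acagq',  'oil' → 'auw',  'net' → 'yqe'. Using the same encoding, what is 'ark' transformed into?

mcv

Two shifts are in play — +12 for a/e/i/o/u, +11 for every other letter.
On ark: a(vowel)+12=m, r(cons)+11=c, k(cons)+11=v.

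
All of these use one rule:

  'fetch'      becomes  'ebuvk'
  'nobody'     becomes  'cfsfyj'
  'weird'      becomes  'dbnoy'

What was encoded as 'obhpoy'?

regard

f(5)→e(4) and e(4)→b(1) fit y≡3x+15 (mod 26); the inverse of 3 mod 26 is 9. This is an affine cipher: with a=0,…,z=25, each position x becomes (3x+15) mod 26.
Undoing it on obhpoy: o(14)→9·(14−15)≡17=r; b(1)→9·(1−15)≡4=e; h(7)→9·(7−15)≡6=g; p(15)→9·(15−15)≡0=a; o(14)→9·(14−15)≡17=r; y(24)→9·(24−15)≡3=d (all mod 26).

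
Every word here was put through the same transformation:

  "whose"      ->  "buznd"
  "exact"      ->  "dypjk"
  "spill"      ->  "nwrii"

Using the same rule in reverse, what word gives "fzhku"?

w(22)→b(1) and h(7)→u(20) fit y≡23x+15 (mod 26); the inverse of 23 mod 26 is 17. This is an affine cipher: with a=0,…,z=25, each position x becomes (23x+15) mod 26.
Decoding fzhku: f(5)→17·(5−15)≡12=m; z(25)→17·(25−15)≡14=o; h(7)→17·(7−15)≡20=u; k(10)→17·(10−15)≡19=t; u(20)→17·(20−15)≡7=h (all mod 26).

mouth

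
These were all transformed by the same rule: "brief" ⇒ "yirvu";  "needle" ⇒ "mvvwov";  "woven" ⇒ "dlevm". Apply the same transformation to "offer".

luuvi

Letters are reflected about the middle of the alphabet (position → 25−position): Atbash.
For offer: o↔l, f↔u, f↔u, e↔v, r↔i.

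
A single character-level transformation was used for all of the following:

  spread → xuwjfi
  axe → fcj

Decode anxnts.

This is a Caesar cipher with shift 5.
Decoding anxnts: a−5=v, n−5=i, x−5=s, n−5=i, t−5=o, s−5=n.

vision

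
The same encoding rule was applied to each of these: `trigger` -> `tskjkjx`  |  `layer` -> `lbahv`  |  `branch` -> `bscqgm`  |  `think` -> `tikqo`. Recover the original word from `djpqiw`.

In trigger: t→t is +0, r→s is +1, i→k is +2, g→j is +3 — the shift increases by 1 each position. Letter i (0-indexed) is shifted by i+0, so successive shifts are 0, 1, 2, ….
Undoing it on djpqiw: d−0=d, j−1=i, p−2=n, q−3=n, i−4=e, w−5=r.

dinner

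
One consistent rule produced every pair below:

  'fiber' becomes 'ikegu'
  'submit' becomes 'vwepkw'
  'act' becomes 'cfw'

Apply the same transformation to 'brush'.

euwvk

The shift depends on letter class: consonant f→i is +3, but vowel i→k is +2. Vowels shift forward by 2 and consonants shift forward by 3.
For brush: b(cons)+3=e, r(cons)+3=u, u(vowel)+2=w, s(cons)+3=v, h(cons)+3=k.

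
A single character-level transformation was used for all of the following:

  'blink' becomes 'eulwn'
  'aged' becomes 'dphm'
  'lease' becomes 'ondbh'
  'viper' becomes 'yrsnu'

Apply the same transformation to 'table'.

wjeuh

Shifts by position in blink: pos 0: b→e (+3), pos 1: l→u (+9), pos 2: i→l (+3), pos 3: n→w (+9) — repeating every 2. The shifts repeat in a cycle of length 2: positions 0,1,… shift by +3, +9, then the pattern repeats.
Applying it to table: t+3=w, a+9=j, b+3=e, l+9=u, e+3=h.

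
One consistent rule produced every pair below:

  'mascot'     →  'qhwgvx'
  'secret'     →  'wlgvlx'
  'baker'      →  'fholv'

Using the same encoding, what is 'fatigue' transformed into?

jhxpkbl

The shift depends on letter class: consonant m→q is +4, but vowel a→h is +7. Two shifts are in play — +7 for a/e/i/o/u, +4 for every other letter.
For fatigue: f(cons)+4=j, a(vowel)+7=h, t(cons)+4=x, i(vowel)+7=p, g(cons)+4=k, u(vowel)+7=b, e(vowel)+7=l.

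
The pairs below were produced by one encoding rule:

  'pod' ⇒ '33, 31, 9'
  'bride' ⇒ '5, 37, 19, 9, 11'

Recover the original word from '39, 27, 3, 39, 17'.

smash

p(#16)→33 and o(#15)→31: differences scale by 2, so n = 2·pos + 1. Each letter becomes 2×(its alphabet position, a=1..z=26) + 1.
Decoding 39, 27, 3, 39, 17: 39→(39−1)÷2=19=s, 27→(27−1)÷2=13=m, 3→(3−1)÷2=1=a, 39→(39−1)÷2=19=s, 17→(17−1)÷2=8=h.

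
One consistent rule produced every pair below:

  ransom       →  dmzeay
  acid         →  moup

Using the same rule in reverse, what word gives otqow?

check

Compare letters: r→d is +12, a→m is +12, n→z is +12 — a constant shift. Every letter moves 12 places later in the alphabet, wrapping around z→a.
Undoing it on otqow: o−12=c, t−12=h, q−12=e, o−12=c, w−12=k.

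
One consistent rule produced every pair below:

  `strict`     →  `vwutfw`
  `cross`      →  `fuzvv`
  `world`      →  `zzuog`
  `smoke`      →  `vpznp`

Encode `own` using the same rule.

zzq

The shift depends on letter class: consonant s→v is +3, but vowel i→t is +11. Two shifts are in play — +11 for a/e/i/o/u, +3 for every other letter.
Applying it to own: o(vowel)+11=z, w(cons)+3=z, n(cons)+3=q.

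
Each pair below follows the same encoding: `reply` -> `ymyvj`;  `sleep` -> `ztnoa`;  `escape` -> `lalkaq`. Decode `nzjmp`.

grace

Each letter shifts forward by (position + 7), i.e. 7, 8, 9, … — the shift grows by one for each successive letter.
Decoding nzjmp: n−7=g, z−8=r, j−9=a, m−10=c, p−11=e.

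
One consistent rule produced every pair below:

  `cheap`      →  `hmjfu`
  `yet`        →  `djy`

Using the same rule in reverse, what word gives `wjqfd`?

Compare letters: c→h is +5, h→m is +5, e→j is +5 — a constant shift. Each letter is shifted forward by 5 in the alphabet (a Caesar shift of +5).
Reversing it on wjqfd: w−5=r, j−5=e, q−5=l, f−5=a, d−5=y.

relay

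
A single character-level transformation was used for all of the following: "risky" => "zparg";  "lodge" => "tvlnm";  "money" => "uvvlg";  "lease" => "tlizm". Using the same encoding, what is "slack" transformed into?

Shifts by position in risky: pos 0: r→z (+8), pos 1: i→p (+7), pos 2: s→a (+8), pos 3: k→r (+7) — repeating every 2. It's a Vigenère-style cipher with numeric key [8,7]: position i shifts by key[i mod 2].
For slack: s+8=a, l+7=s, a+8=i, c+7=j, k+8=s.

asijs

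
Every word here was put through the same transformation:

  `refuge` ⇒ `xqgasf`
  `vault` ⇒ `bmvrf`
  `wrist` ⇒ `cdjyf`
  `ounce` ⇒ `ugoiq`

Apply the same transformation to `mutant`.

sgugzu

Shifts by position in refuge: pos 0: r→x (+6), pos 1: e→q (+12), pos 2: f→g (+1), pos 3: u→a (+6), pos 4: g→s (+12), pos 5: e→f (+1) — repeating every 3. A repeating key of period 3 is used — shifts +6, +12, +1 over and over.
On mutant: m+6=s, u+12=g, t+1=u, a+6=g, n+12=z, t+1=u.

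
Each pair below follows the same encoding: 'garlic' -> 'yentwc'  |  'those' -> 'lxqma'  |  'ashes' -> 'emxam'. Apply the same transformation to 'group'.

ynqkp

g(6)→y(24) and a(0)→e(4) fit y≡25x+4 (mod 26); the inverse of 25 mod 26 is 25. Each letter's alphabet position (a=0..z=25) is mapped through 25·x+4 mod 26 — an affine cipher.
For group: g(6)→25·6+4≡24=y; r(17)→25·17+4≡13=n; o(14)→25·14+4≡16=q; u(20)→25·20+4≡10=k; p(15)→25·15+4≡15=p (all mod 26).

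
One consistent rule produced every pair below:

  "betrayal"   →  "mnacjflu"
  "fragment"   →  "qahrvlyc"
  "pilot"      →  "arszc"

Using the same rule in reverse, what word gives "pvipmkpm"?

Shifts by position in betrayal: pos 0: b→m (+11), pos 1: e→n (+9), pos 2: t→a (+7), pos 3: r→c (+11), pos 4: a→j (+9), pos 5: y→f (+7) — repeating every 3. The shifts repeat in a cycle of length 3: positions 0,1,… shift by +11, +9, +7, then the pattern repeats.
Decoding pvipmkpm: p−11=e, v−9=m, i−7=b, p−11=e, m−9=d, k−7=d, p−11=e, m−9=d.

embedded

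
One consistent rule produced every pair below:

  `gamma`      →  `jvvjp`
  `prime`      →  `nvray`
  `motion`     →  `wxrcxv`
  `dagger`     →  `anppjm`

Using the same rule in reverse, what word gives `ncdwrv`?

The word is reversed, then every letter is shifted forward by 9.
Undoing it on ncdwrv: shift back: n−9=e, c−9=t, d−9=u, w−9=n, r−9=i, v−9=m → etunim; then reverse → minute.

minute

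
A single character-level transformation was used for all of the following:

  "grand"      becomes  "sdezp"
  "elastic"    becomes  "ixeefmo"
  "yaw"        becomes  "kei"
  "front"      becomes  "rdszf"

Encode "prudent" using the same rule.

bdypizf

The shift depends on letter class: consonant g→s is +12, but vowel a→e is +4. Two shifts are in play — +4 for a/e/i/o/u, +12 for every other letter.
Applying it to prudent: p(cons)+12=b, r(cons)+12=d, u(vowel)+4=y, d(cons)+12=p, e(vowel)+4=i, n(cons)+12=z, t(cons)+12=f.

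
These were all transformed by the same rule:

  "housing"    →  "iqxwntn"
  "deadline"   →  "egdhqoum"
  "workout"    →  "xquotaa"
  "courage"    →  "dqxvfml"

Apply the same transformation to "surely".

In housing: h→i is +1, o→q is +2, u→x is +3, s→w is +4 — the shift increases by 1 each position. Each letter shifts forward by (position + 1), i.e. 1, 2, 3, … — the shift grows by one for each successive letter.
On surely: s+1=t, u+2=w, r+3=u, e+4=i, l+5=q, y+6=e.

twuiqe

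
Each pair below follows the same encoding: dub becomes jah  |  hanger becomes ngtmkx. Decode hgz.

Compare letters: d→j is +6, u→a is +6, b→h is +6 — a constant shift. Each letter is shifted forward by 6 in the alphabet (a Caesar shift of +6).
Reversing it on hgz: h−6=b, g−6=a, z−6=t.

bat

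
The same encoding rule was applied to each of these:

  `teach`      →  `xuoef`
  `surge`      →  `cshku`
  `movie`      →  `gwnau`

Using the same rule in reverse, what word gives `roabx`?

paint

t(19)→x(23) and e(4)→u(20) fit y≡21x+14 (mod 26); the inverse of 21 mod 26 is 5. Each letter's alphabet position (a=0..z=25) is mapped through 21·x+14 mod 26 — an affine cipher.
Reversing it on roabx: r(17)→5·(17−14)≡15=p; o(14)→5·(14−14)≡0=a; a(0)→5·(0−14)≡8=i; b(1)→5·(1−14)≡13=n; x(23)→5·(23−14)≡19=t (all mod 26).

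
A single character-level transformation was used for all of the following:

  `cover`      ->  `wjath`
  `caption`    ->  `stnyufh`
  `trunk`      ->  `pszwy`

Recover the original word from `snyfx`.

The output letters match the input read backwards, each shifted +5: cover reversed is revoc. The word is reversed, then every letter is shifted forward by 5.
Undoing it on snyfx: shift back: s−5=n, n−5=i, y−5=t, f−5=a, x−5=s → nitas; then reverse → satin.

satin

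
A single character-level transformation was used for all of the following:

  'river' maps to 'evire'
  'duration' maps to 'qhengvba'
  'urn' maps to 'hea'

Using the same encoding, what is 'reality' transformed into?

Compare letters: r→e is +13, i→v is +13, v→i is +13 — a constant shift. Each letter is shifted forward by 13 in the alphabet (a Caesar shift of +13).
On reality: r+13=e, e+13=r, a+13=n, l+13=y, i+13=v, t+13=g, y+13=l.

ernyvgl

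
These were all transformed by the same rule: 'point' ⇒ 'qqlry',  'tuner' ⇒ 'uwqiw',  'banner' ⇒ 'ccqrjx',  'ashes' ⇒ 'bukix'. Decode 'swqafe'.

runway

The shift increases by 1 at each position, starting from +1: 1, 2, 3, ….
Reversing it on swqafe: s−1=r, w−2=u, q−3=n, a−4=w, f−5=a, e−6=y.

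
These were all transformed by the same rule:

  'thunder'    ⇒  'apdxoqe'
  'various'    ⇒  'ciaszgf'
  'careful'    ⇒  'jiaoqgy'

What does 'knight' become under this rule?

In thunder: t→a is +7, h→p is +8, u→d is +9, n→x is +10 — the shift increases by 1 each position. Each letter shifts forward by (position + 7), i.e. 7, 8, 9, … — the shift grows by one for each successive letter.
For knight: k+7=r, n+8=v, i+9=r, g+10=q, h+11=s, t+12=f.

rvrqsf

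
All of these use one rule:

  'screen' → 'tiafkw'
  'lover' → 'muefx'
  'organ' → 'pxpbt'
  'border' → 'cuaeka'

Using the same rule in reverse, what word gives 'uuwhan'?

tongue

The shifts repeat in a cycle of length 3: positions 0,1,… shift by +1, +6, +9, then the pattern repeats.
Reversing it on uuwhan: u−1=t, u−6=o, w−9=n, h−1=g, a−6=u, n−9=e.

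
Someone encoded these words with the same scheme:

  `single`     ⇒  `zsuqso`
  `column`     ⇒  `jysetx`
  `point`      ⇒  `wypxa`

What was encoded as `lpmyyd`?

A repeating key of period 2 is used — shifts +7, +10 over and over.
Undoing it on lpmyyd: l−7=e, p−10=f, m−7=f, y−10=o, y−7=r, d−10=t.

effort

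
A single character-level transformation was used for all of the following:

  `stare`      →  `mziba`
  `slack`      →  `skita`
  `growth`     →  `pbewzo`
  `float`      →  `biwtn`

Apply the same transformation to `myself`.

The output letters match the input read backwards, each shifted +8: stare reversed is erats. The word is reversed, then every letter is shifted forward by 8.
Applying it to myself: reverse → flesym; then shift: f+8=n, l+8=t, e+8=m, s+8=a, y+8=g, m+8=u.

ntmagu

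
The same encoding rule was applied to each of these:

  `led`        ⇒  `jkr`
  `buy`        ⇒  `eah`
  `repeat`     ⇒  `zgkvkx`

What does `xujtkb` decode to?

vendor

Two steps: reverse the string, then apply a Caesar shift of +6.
Decoding xujtkb: shift back: x−6=r, u−6=o, j−6=d, t−6=n, k−6=e, b−6=v → rodnev; then reverse → vendor.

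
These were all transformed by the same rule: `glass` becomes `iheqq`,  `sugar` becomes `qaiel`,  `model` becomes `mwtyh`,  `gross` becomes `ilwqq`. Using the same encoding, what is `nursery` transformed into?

ralqylu

g(6)→i(8) and l(11)→h(7) fit y≡5x+4 (mod 26); the inverse of 5 mod 26 is 21. This is an affine cipher: with a=0,…,z=25, each position x becomes (5x+4) mod 26.
Applying it to nursery: n(13)→5·13+4≡17=r; u(20)→5·20+4≡0=a; r(17)→5·17+4≡11=l; s(18)→5·18+4≡16=q; e(4)→5·4+4≡24=y; r(17)→5·17+4≡11=l; y(24)→5·24+4≡20=u (all mod 26).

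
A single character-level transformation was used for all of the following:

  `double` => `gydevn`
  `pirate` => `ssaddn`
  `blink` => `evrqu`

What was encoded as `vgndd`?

sweat

Shifts by position in double: pos 0: d→g (+3), pos 1: o→y (+10), pos 2: u→d (+9), pos 3: b→e (+3), pos 4: l→v (+10), pos 5: e→n (+9) — repeating every 3. A repeating key of period 3 is used — shifts +3, +10, +9 over and over.
Undoing it on vgndd: v−3=s, g−10=w, n−9=e, d−3=a, d−10=t.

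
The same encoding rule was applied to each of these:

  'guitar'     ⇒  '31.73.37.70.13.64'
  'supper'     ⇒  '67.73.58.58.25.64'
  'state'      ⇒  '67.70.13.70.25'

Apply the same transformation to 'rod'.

64.55.22

g(#7)→31 and u(#21)→73: differences scale by 3, so n = 3·pos + 10. Each letter becomes 3×(its alphabet position, a=1..z=26) + 10.
Applying it to rod: r=18→64, o=15→55, d=4→22.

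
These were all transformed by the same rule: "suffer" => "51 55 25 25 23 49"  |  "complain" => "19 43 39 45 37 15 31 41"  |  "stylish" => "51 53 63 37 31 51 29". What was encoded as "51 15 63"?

With a=1..z=26, the number is 2·pos + 13.
Undoing it on 51 15 63: 51→(51−13)÷2=19=s, 15→(15−13)÷2=1=a, 63→(63−13)÷2=25=y.

say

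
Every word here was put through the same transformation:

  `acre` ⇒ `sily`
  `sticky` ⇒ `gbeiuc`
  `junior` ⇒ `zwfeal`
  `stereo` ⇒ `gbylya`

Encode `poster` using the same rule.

a(0)→s(18) and c(2)→i(8) fit y≡21x+18 (mod 26); the inverse of 21 mod 26 is 5. This is an affine cipher: with a=0,…,z=25, each position x becomes (21x+18) mod 26.
On poster: p(15)→21·15+18≡21=v; o(14)→21·14+18≡0=a; s(18)→21·18+18≡6=g; t(19)→21·19+18≡1=b; e(4)→21·4+18≡24=y; r(17)→21·17+18≡11=l (all mod 26).

vagbyl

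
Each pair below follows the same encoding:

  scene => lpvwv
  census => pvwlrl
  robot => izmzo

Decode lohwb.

sting

This is an affine cipher: with a=0,…,z=25, each position x becomes (3x+9) mod 26.
Decoding lohwb: l(11)→9·(11−9)≡18=s; o(14)→9·(14−9)≡19=t; h(7)→9·(7−9)≡8=i; w(22)→9·(22−9)≡13=n; b(1)→9·(1−9)≡6=g (all mod 26).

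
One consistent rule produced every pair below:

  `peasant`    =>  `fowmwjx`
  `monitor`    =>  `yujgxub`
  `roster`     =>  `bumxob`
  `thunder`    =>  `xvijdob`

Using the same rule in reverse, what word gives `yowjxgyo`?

This is an affine cipher: with a=0,…,z=25, each position x becomes (11x+22) mod 26.
Decoding yowjxgyo: y(24)→19·(24−22)≡12=m; o(14)→19·(14−22)≡4=e; w(22)→19·(22−22)≡0=a; j(9)→19·(9−22)≡13=n; x(23)→19·(23−22)≡19=t; g(6)→19·(6−22)≡8=i; y(24)→19·(24−22)≡12=m; o(14)→19·(14−22)≡4=e (all mod 26).

meantime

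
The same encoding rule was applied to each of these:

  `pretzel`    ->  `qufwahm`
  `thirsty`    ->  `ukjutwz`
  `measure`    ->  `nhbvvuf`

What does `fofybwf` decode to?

Shifts by position in pretzel: pos 0: p→q (+1), pos 1: r→u (+3), pos 2: e→f (+1), pos 3: t→w (+3) — repeating every 2. A repeating key of period 2 is used — shifts +1, +3 over and over.
Undoing it on fofybwf: f−1=e, o−3=l, f−1=e, y−3=v, b−1=a, w−3=t, f−1=e.

elevate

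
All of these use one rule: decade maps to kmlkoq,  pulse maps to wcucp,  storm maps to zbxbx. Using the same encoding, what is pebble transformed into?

wmklwq

Each letter shifts forward by (position + 7), i.e. 7, 8, 9, … — the shift grows by one for each successive letter.
For pebble: p+7=w, e+8=m, b+9=k, b+10=l, l+11=w, e+12=q.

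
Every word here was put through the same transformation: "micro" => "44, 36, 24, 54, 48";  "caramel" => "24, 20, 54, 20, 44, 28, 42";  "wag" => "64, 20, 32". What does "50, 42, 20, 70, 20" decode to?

m(#13)→44 and i(#9)→36: differences scale by 2, so n = 2·pos + 18. The formula is n = 2×(alphabet index, a=1) + 18.
Decoding 50, 42, 20, 70, 20: 50→(50−18)÷2=16=p, 42→(42−18)÷2=12=l, 20→(20−18)÷2=1=a, 70→(70−18)÷2=26=z, 20→(20−18)÷2=1=a.

plaza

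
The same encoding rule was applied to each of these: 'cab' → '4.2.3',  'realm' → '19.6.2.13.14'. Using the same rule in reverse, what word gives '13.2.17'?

Letters become their 1-based position plus 1 (so a→2, b→3, …).
Undoing it on 13.2.17: 13→(13−1)÷1=12=l, 2→(2−1)÷1=1=a, 17→(17−1)÷1=16=p.

lap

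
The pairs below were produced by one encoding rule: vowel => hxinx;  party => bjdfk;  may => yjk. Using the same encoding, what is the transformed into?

Vowels shift forward by 9 and consonants shift forward by 12.
On the: t(cons)+12=f, h(cons)+12=t, e(vowel)+9=n.

ftn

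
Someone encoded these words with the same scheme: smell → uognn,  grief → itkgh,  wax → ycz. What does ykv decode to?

It's a constant shift of +2 (ROT2).
Reversing it on ykv: y−2=w, k−2=i, v−2=t.

wit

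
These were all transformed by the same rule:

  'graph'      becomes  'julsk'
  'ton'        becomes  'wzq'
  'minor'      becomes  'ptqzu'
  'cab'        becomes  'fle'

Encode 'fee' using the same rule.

ipp

The shift depends on letter class: consonant g→j is +3, but vowel a→l is +11. Vowels shift forward by 11 and consonants shift forward by 3.
For fee: f(cons)+3=i, e(vowel)+11=p, e(vowel)+11=p.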